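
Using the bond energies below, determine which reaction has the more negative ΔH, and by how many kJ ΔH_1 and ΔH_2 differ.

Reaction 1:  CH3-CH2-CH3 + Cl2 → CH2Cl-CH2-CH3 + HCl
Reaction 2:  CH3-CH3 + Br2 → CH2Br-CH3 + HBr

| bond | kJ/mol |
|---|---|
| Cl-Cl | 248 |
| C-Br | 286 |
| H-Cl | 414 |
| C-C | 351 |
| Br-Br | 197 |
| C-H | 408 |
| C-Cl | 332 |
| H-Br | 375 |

Reaction 1:
  Bonds broken (reactants):
    C-C: 2 × 351 = 702
    C-H: 8 × 408 = 3264
    Cl-Cl: 1 × 248 = 248
    Σ(broken) = 4214 kJ
  Bonds formed (products):
    C-C: 2 × 351 = 702
    C-Cl: 1 × 332 = 332
    C-H: 7 × 408 = 2856
    H-Cl: 1 × 414 = 414
    Σ(formed) = 4304 kJ
  ΔH_1 = 4214 − 4304 = −90 kJ
Reaction 2:
  Bonds broken (reactants):
    Br-Br: 1 × 197 = 197
    C-C: 1 × 351 = 351
    C-H: 6 × 408 = 2448
    Σ(broken) = 2996 kJ
  Bonds formed (products):
    C-Br: 1 × 286 = 286
    C-C: 1 × 351 = 351
    C-H: 5 × 408 = 2040
    H-Br: 1 × 375 = 375
    Σ(formed) = 3052 kJ
  ΔH_2 = 2996 − 3052 = −56 kJ
ΔH_1 − ΔH_2 = −34 kJ, so reaction 1 has the more negative ΔH; |ΔH_1 − ΔH_2| = 34 kJ.

Reaction 1, by 34 kJ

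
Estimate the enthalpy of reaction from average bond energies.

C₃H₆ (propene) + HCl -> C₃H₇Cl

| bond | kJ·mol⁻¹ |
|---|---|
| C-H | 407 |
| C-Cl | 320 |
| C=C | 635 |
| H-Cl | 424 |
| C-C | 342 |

Bonds broken (reactants):
  C-C: 1 × 342 = 342
  C-H: 6 × 407 = 2442
  C=C: 1 × 635 = 635
  H-Cl: 1 × 424 = 424
  Σ(broken) = 3843 kJ
Bonds formed (products):
  C-C: 2 × 342 = 684
  C-Cl: 1 × 320 = 320
  C-H: 7 × 407 = 2849
  Σ(formed) = 3853 kJ
ΔH = Σ(broken) − Σ(formed) = 3843 − 3853 = −10 kJ

ΔH ≈ −10 kJ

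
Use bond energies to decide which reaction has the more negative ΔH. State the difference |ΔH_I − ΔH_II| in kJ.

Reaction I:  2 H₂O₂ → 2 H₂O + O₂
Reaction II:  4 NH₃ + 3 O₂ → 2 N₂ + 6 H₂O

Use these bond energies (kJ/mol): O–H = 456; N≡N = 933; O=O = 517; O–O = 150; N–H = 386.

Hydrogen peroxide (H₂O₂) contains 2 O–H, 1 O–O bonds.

Reaction I:
  Bonds broken (reactants):
    O–H: 4 × 456 = 1824
    O–O: 2 × 150 = 300
    Σ(broken) = 2124 kJ
  Bonds formed (products):
    O–H: 4 × 456 = 1824
    O=O: 1 × 517 = 517
    Σ(formed) = 2341 kJ
  ΔH_I = 2124 − 2341 = −217 kJ
Reaction II:
  Bonds broken (reactants):
    N–H: 12 × 386 = 4632
    O=O: 3 × 517 = 1551
    Σ(broken) = 6183 kJ
  Bonds formed (products):
    N≡N: 2 × 933 = 1866
    O–H: 12 × 456 = 5472
    Σ(formed) = 7338 kJ
  ΔH_II = 6183 − 7338 = −1155 kJ
ΔH_I − ΔH_II = +938 kJ, so reaction II has the more negative ΔH; |ΔH_I − ΔH_II| = 938 kJ.

Reaction II, by 938 kJ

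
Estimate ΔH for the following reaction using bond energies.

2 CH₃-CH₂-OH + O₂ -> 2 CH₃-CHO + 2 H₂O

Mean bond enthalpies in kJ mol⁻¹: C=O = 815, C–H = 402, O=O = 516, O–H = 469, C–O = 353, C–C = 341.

ΔH ≈ −542 kJ

Bonds broken (reactants):
  C–C: 2 × 341 = 682
  C–H: 10 × 402 = 4020
  C–O: 2 × 353 = 706
  O–H: 2 × 469 = 938
  O=O: 1 × 516 = 516
  Σ(broken) = 6862 kJ
Bonds formed (products):
  C–C: 2 × 341 = 682
  C–H: 8 × 402 = 3216
  C=O: 2 × 815 = 1630
  O–H: 4 × 469 = 1876
  Σ(formed) = 7404 kJ
ΔH = Σ(broken) − Σ(formed) = 6862 − 7404 = −542 kJ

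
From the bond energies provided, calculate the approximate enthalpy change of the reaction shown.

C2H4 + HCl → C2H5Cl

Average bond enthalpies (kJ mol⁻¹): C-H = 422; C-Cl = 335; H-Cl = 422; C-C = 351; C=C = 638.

Bonds broken (reactants):
  C-H: 4 × 422 = 1688
  C=C: 1 × 638 = 638
  H-Cl: 1 × 422 = 422
  Σ(broken) = 2748 kJ
Bonds formed (products):
  C-C: 1 × 351 = 351
  C-Cl: 1 × 335 = 335
  C-H: 5 × 422 = 2110
  Σ(formed) = 2796 kJ
ΔH = Σ(broken) − Σ(formed) = 2748 − 2796 = −48 kJ

ΔH ≈ −48 kJ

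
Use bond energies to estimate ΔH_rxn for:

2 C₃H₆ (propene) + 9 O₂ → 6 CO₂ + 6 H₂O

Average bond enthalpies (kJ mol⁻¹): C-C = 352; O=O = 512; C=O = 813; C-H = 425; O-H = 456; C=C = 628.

ΔH ≈ −3560 kJ

Bonds broken (reactants):
  C-C: 2 × 352 = 704
  C-H: 12 × 425 = 5100
  C=C: 2 × 628 = 1256
  O=O: 9 × 512 = 4608
  Σ(broken) = 11668 kJ
Bonds formed (products):
  C=O: 12 × 813 = 9756
  O-H: 12 × 456 = 5472
  Σ(formed) = 15228 kJ
ΔH = Σ(broken) − Σ(formed) = 11668 − 15228 = −3560 kJ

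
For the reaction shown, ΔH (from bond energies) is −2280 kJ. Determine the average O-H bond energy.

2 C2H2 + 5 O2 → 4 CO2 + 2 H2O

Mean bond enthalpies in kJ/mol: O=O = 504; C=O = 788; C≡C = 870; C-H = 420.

Let D be the O-H bond energy.
Σ(broken) = 2×870 + 4×420 + 5×504 = 5940
Σ(formed) = 8×788 + 4×D = 6304 + 4D
ΔH = Σ(broken) − Σ(formed) = (5940) − (6304 + 4D) = −364 − 4D
Setting this equal to −2280 kJ gives 4D = 1916, so D = 479 kJ/mol.

D(O-H) ≈ 479 kJ/mol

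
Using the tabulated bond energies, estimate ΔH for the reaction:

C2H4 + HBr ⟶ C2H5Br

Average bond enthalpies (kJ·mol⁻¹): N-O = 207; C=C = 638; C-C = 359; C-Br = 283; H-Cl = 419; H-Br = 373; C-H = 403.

ΔH ≈ −34 kJ

Bonds broken (reactants):
  C-H: 4 × 403 = 1612
  C=C: 1 × 638 = 638
  H-Br: 1 × 373 = 373
  Σ(broken) = 2623 kJ
Bonds formed (products):
  C-Br: 1 × 283 = 283
  C-C: 1 × 359 = 359
  C-H: 5 × 403 = 2015
  Σ(formed) = 2657 kJ
ΔH = Σ(broken) − Σ(formed) = 2623 − 2657 = −34 kJ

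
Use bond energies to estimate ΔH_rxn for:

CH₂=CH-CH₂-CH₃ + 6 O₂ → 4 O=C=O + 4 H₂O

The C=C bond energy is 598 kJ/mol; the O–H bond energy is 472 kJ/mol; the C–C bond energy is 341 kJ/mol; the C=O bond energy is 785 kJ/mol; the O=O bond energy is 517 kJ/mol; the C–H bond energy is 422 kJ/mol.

Bonds broken (reactants):
  C–C: 2 × 341 = 682
  C–H: 8 × 422 = 3376
  C=C: 1 × 598 = 598
  O=O: 6 × 517 = 3102
  Σ(broken) = 7758 kJ
Bonds formed (products):
  C=O: 8 × 785 = 6280
  O–H: 8 × 472 = 3776
  Σ(formed) = 10056 kJ
ΔH = Σ(broken) − Σ(formed) = 7758 − 10056 = −2298 kJ

ΔH ≈ −2298 kJ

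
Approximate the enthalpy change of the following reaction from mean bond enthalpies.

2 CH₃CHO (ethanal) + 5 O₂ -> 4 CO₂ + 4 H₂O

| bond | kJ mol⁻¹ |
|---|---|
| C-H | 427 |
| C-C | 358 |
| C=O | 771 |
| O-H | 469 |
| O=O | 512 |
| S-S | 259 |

ΔH ≈ −1686 kJ

Bonds broken (reactants):
  C-C: 2 × 358 = 716
  C-H: 8 × 427 = 3416
  C=O: 2 × 771 = 1542
  O=O: 5 × 512 = 2560
  Σ(broken) = 8234 kJ
Bonds formed (products):
  C=O: 8 × 771 = 6168
  O-H: 8 × 469 = 3752
  Σ(formed) = 9920 kJ
ΔH = Σ(broken) − Σ(formed) = 8234 − 9920 = −1686 kJ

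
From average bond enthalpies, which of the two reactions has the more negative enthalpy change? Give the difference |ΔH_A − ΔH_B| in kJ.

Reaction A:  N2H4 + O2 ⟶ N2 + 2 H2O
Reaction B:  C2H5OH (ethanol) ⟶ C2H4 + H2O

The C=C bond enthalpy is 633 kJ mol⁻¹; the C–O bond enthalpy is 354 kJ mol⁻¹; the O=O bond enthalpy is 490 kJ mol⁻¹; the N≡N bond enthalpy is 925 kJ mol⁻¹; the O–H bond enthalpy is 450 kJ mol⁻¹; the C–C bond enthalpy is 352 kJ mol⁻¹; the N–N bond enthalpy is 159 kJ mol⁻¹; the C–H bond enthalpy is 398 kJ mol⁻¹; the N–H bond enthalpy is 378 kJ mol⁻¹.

Reaction A:
  Bonds broken (reactants):
    N–H: 4 × 378 = 1512
    N–N: 1 × 159 = 159
    O=O: 1 × 490 = 490
    Σ(broken) = 2161 kJ
  Bonds formed (products):
    N≡N: 1 × 925 = 925
    O–H: 4 × 450 = 1800
    Σ(formed) = 2725 kJ
  ΔH_A = 2161 − 2725 = −564 kJ
Reaction B:
  Bonds broken (reactants):
    C–C: 1 × 352 = 352
    C–H: 5 × 398 = 1990
    C–O: 1 × 354 = 354
    O–H: 1 × 450 = 450
    Σ(broken) = 3146 kJ
  Bonds formed (products):
    C–H: 4 × 398 = 1592
    C=C: 1 × 633 = 633
    O–H: 2 × 450 = 900
    Σ(formed) = 3125 kJ
  ΔH_B = 3146 − 3125 = +21 kJ
ΔH_A − ΔH_B = −585 kJ, so reaction A has the more negative ΔH; |ΔH_A − ΔH_B| = 585 kJ.

Reaction A, by 585 kJ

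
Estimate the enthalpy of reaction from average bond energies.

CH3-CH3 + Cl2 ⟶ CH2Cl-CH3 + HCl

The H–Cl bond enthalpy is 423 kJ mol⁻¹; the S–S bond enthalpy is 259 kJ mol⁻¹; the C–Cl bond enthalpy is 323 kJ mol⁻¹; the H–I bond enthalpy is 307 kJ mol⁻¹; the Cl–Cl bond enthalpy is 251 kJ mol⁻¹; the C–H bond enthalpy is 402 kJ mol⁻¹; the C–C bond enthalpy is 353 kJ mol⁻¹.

ΔH ≈ −93 kJ

Bonds broken (reactants):
  C–C: 1 × 353 = 353
  C–H: 6 × 402 = 2412
  Cl–Cl: 1 × 251 = 251
  Σ(broken) = 3016 kJ
Bonds formed (products):
  C–C: 1 × 353 = 353
  C–Cl: 1 × 323 = 323
  C–H: 5 × 402 = 2010
  H–Cl: 1 × 423 = 423
  Σ(formed) = 3109 kJ
ΔH = Σ(broken) − Σ(formed) = 3016 − 3109 = −93 kJ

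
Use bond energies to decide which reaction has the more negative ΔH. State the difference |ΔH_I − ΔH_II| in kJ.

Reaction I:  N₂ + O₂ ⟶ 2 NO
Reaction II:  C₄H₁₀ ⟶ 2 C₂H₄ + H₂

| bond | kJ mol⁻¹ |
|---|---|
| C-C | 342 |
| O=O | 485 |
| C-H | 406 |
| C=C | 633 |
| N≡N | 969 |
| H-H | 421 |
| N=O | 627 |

Reaction II, by 49 kJ

Reaction I:
  Bonds broken (reactants):
    N≡N: 1 × 969 = 969
    O=O: 1 × 485 = 485
    Σ(broken) = 1454 kJ
  Bonds formed (products):
    N=O: 2 × 627 = 1254
    Σ(formed) = 1254 kJ
  ΔH_I = 1454 − 1254 = +200 kJ
Reaction II:
  Bonds broken (reactants):
    C-C: 3 × 342 = 1026
    C-H: 10 × 406 = 4060
    Σ(broken) = 5086 kJ
  Bonds formed (products):
    C-H: 8 × 406 = 3248
    C=C: 2 × 633 = 1266
    H-H: 1 × 421 = 421
    Σ(formed) = 4935 kJ
  ΔH_II = 5086 − 4935 = +151 kJ
ΔH_I − ΔH_II = +49 kJ, so reaction II has the more negative ΔH; |ΔH_I − ΔH_II| = 49 kJ.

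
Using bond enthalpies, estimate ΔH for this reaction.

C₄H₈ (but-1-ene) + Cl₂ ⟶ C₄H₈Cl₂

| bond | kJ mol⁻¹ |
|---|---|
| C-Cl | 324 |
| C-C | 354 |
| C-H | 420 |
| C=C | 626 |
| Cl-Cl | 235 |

Bonds broken (reactants):
  C-C: 2 × 354 = 708
  C-H: 8 × 420 = 3360
  C=C: 1 × 626 = 626
  Cl-Cl: 1 × 235 = 235
  Σ(broken) = 4929 kJ
Bonds formed (products):
  C-C: 3 × 354 = 1062
  C-Cl: 2 × 324 = 648
  C-H: 8 × 420 = 3360
  Σ(formed) = 5070 kJ
ΔH = Σ(broken) − Σ(formed) = 4929 − 5070 = −141 kJ

ΔH ≈ −141 kJ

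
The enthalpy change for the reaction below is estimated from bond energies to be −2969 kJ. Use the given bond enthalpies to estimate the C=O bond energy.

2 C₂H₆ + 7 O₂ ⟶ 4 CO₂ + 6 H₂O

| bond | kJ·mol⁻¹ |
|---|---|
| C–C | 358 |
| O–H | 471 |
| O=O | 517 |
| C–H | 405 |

D(C=O) ≈ 814 kJ/mol

Let D be the C=O bond energy.
Σ(broken) = 2×358 + 12×405 + 7×517 = 9195
Σ(formed) = 8×D + 12×471 = 5652 + 8D
ΔH = Σ(broken) − Σ(formed) = (9195) − (5652 + 8D) = +3543 − 8D
Setting this equal to −2969 kJ gives 8D = 6512, so D = 814 kJ/mol.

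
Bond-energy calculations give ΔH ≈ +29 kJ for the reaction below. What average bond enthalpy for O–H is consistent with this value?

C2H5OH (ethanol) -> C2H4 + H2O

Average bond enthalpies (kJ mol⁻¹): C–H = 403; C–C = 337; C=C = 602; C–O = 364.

D(O–H) ≈ 473 kJ/mol

Let D be the O–H bond energy.
Σ(broken) = 1×337 + 5×403 + 1×364 + 1×D = 2716 + D
Σ(formed) = 4×403 + 1×602 + 2×D = 2214 + 2D
ΔH = Σ(broken) − Σ(formed) = (2716 + D) − (2214 + 2D) = +502 − D
Setting this equal to +29 kJ gives D = 473 kJ/mol.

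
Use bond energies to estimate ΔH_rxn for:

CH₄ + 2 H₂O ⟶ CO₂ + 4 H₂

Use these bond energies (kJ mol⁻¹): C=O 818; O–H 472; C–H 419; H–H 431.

Bonds broken (reactants):
  C–H: 4 × 419 = 1676
  O–H: 4 × 472 = 1888
  Σ(broken) = 3564 kJ
Bonds formed (products):
  C=O: 2 × 818 = 1636
  H–H: 4 × 431 = 1724
  Σ(formed) = 3360 kJ
ΔH = Σ(broken) − Σ(formed) = 3564 − 3360 = +204 kJ

ΔH ≈ +204 kJ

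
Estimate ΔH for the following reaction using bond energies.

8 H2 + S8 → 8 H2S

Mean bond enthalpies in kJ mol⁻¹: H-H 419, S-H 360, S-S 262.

ΔH ≈ −312 kJ

Bonds broken (reactants):
  H-H: 8 × 419 = 3352
  S-S: 8 × 262 = 2096
  Σ(broken) = 5448 kJ
Bonds formed (products):
  S-H: 16 × 360 = 5760
  Σ(formed) = 5760 kJ
ΔH = Σ(broken) − Σ(formed) = 5448 − 5760 = −312 kJ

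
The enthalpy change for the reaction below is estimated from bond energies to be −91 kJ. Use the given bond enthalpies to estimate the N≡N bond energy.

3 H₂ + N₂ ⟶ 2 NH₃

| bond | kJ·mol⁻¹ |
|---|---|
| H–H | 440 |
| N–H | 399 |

Let D be the N≡N bond energy.
Σ(broken) = 3×440 + 1×D = 1320 + D
Σ(formed) = 6×399 = 2394
ΔH = Σ(broken) − Σ(formed) = (1320 + D) − (2394) = −1074 + D
Setting this equal to −91 kJ gives D = 983 kJ/mol.

D(N≡N) ≈ 983 kJ/mol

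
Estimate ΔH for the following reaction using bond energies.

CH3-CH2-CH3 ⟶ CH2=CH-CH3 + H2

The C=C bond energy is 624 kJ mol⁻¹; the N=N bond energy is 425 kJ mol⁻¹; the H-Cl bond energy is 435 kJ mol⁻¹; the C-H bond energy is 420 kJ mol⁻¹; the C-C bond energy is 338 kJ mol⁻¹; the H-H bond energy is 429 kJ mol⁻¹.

ΔH ≈ +125 kJ

Bonds broken (reactants):
  C-C: 2 × 338 = 676
  C-H: 8 × 420 = 3360
  Σ(broken) = 4036 kJ
Bonds formed (products):
  C-C: 1 × 338 = 338
  C-H: 6 × 420 = 2520
  C=C: 1 × 624 = 624
  H-H: 1 × 429 = 429
  Σ(formed) = 3911 kJ
ΔH = Σ(broken) − Σ(formed) = 4036 − 3911 = +125 kJ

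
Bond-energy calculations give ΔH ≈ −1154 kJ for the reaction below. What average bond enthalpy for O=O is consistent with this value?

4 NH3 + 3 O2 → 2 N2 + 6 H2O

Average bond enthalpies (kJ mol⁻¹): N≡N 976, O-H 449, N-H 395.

D(O=O) ≈ 482 kJ/mol

Let D be the O=O bond energy.
Σ(broken) = 12×395 + 3×D = 4740 + 3D
Σ(formed) = 2×976 + 12×449 = 7340
ΔH = Σ(broken) − Σ(formed) = (4740 + 3D) − (7340) = −2600 + 3D
Setting this equal to −1154 kJ gives 3D = 1446, so D = 482 kJ/mol.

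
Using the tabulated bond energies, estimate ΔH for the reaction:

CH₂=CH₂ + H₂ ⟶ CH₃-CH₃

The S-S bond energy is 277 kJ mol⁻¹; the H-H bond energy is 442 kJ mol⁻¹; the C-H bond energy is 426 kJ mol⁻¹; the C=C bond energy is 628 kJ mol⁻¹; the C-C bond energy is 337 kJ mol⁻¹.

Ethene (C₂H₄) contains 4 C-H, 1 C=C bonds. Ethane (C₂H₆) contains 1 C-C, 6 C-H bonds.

ΔH ≈ −119 kJ

Bonds broken (reactants):
  C-H: 4 × 426 = 1704
  C=C: 1 × 628 = 628
  H-H: 1 × 442 = 442
  Σ(broken) = 2774 kJ
Bonds formed (products):
  C-C: 1 × 337 = 337
  C-H: 6 × 426 = 2556
  Σ(formed) = 2893 kJ
ΔH = Σ(broken) − Σ(formed) = 2774 − 2893 = −119 kJ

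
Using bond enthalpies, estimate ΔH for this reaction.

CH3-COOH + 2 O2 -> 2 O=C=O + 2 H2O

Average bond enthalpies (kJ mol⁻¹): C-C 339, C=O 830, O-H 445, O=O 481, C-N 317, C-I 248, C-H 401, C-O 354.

Bonds broken (reactants):
  C-C: 1 × 339 = 339
  C-H: 3 × 401 = 1203
  C-O: 1 × 354 = 354
  C=O: 1 × 830 = 830
  O-H: 1 × 445 = 445
  O=O: 2 × 481 = 962
  Σ(broken) = 4133 kJ
Bonds formed (products):
  C=O: 4 × 830 = 3320
  O-H: 4 × 445 = 1780
  Σ(formed) = 5100 kJ
ΔH = Σ(broken) − Σ(formed) = 4133 − 5100 = −967 kJ

ΔH ≈ −967 kJ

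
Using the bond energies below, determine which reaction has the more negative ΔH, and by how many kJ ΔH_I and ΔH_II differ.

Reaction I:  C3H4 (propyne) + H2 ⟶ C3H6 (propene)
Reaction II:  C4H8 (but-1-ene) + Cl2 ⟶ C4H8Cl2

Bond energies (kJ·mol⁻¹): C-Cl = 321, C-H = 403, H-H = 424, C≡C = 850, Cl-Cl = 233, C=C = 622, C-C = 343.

Reaction I:
  Bonds broken (reactants):
    C≡C: 1 × 850 = 850
    C-C: 1 × 343 = 343
    C-H: 4 × 403 = 1612
    H-H: 1 × 424 = 424
    Σ(broken) = 3229 kJ
  Bonds formed (products):
    C-C: 1 × 343 = 343
    C-H: 6 × 403 = 2418
    C=C: 1 × 622 = 622
    Σ(formed) = 3383 kJ
  ΔH_I = 3229 − 3383 = −154 kJ
Reaction II:
  Bonds broken (reactants):
    C-C: 2 × 343 = 686
    C-H: 8 × 403 = 3224
    C=C: 1 × 622 = 622
    Cl-Cl: 1 × 233 = 233
    Σ(broken) = 4765 kJ
  Bonds formed (products):
    C-C: 3 × 343 = 1029
    C-Cl: 2 × 321 = 642
    C-H: 8 × 403 = 3224
    Σ(formed) = 4895 kJ
  ΔH_II = 4765 − 4895 = −130 kJ
ΔH_I − ΔH_II = −24 kJ, so reaction I has the more negative ΔH; |ΔH_I − ΔH_II| = 24 kJ.

Reaction I, by 24 kJ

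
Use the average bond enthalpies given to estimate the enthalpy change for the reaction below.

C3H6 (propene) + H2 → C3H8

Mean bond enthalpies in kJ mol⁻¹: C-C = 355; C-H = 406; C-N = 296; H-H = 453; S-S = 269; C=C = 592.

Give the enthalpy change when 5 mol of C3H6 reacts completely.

ΔH = −610 kJ

Bonds broken (reactants):
  C-C: 1 × 355 = 355
  C-H: 6 × 406 = 2436
  C=C: 1 × 592 = 592
  H-H: 1 × 453 = 453
  Σ(broken) = 3836 kJ
Bonds formed (products):
  C-C: 2 × 355 = 710
  C-H: 8 × 406 = 3248
  Σ(formed) = 3958 kJ
ΔH = Σ(broken) − Σ(formed) = 3836 − 3958 = −122 kJ
For 5× the reaction as written: 5 × (−122) = −610 kJ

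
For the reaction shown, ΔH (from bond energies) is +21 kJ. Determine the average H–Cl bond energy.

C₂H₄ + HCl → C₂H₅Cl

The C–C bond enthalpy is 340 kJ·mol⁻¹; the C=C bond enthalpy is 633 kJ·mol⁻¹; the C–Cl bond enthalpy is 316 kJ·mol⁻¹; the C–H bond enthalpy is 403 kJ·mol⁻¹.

D(H–Cl) ≈ 447 kJ/mol

Let D be the H–Cl bond energy.
Σ(broken) = 4×403 + 1×633 + 1×D = 2245 + D
Σ(formed) = 1×340 + 1×316 + 5×403 = 2671
ΔH = Σ(broken) − Σ(formed) = (2245 + D) − (2671) = −426 + D
Setting this equal to +21 kJ gives D = 447 kJ/mol.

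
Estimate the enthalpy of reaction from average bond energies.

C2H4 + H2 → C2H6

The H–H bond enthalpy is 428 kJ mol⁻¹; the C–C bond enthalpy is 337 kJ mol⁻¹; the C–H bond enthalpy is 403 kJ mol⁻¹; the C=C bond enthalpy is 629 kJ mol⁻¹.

Bonds broken (reactants):
  C–H: 4 × 403 = 1612
  C=C: 1 × 629 = 629
  H–H: 1 × 428 = 428
  Σ(broken) = 2669 kJ
Bonds formed (products):
  C–C: 1 × 337 = 337
  C–H: 6 × 403 = 2418
  Σ(formed) = 2755 kJ
ΔH = Σ(broken) − Σ(formed) = 2669 − 2755 = −86 kJ

ΔH ≈ −86 kJ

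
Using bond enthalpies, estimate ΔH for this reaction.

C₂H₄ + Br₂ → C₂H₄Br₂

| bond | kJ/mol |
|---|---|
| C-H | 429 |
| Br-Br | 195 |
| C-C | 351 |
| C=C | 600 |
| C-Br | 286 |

Bonds broken (reactants):
  Br-Br: 1 × 195 = 195
  C-H: 4 × 429 = 1716
  C=C: 1 × 600 = 600
  Σ(broken) = 2511 kJ
Bonds formed (products):
  C-Br: 2 × 286 = 572
  C-C: 1 × 351 = 351
  C-H: 4 × 429 = 1716
  Σ(formed) = 2639 kJ
ΔH = Σ(broken) − Σ(formed) = 2511 − 2639 = −128 kJ

ΔH ≈ −128 kJ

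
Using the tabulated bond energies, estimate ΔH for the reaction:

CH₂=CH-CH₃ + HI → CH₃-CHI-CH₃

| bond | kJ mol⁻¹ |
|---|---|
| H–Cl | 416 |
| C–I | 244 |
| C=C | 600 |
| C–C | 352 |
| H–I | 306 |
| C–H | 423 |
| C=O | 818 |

ΔH ≈ −113 kJ

Bonds broken (reactants):
  C–C: 1 × 352 = 352
  C–H: 6 × 423 = 2538
  C=C: 1 × 600 = 600
  H–I: 1 × 306 = 306
  Σ(broken) = 3796 kJ
Bonds formed (products):
  C–C: 2 × 352 = 704
  C–H: 7 × 423 = 2961
  C–I: 1 × 244 = 244
  Σ(formed) = 3909 kJ
ΔH = Σ(broken) − Σ(formed) = 3796 − 3909 = −113 kJ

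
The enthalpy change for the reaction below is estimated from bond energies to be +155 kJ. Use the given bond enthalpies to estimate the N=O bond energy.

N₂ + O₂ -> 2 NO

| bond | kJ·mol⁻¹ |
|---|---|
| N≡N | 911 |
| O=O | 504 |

Let D be the N=O bond energy.
Σ(broken) = 1×911 + 1×504 = 1415
Σ(formed) = 2×D = 2D
ΔH = Σ(broken) − Σ(formed) = (1415) − (2D) = +1415 − 2D
Setting this equal to +155 kJ gives 2D = 1260, so D = 630 kJ/mol.

D(N=O) ≈ 630 kJ/mol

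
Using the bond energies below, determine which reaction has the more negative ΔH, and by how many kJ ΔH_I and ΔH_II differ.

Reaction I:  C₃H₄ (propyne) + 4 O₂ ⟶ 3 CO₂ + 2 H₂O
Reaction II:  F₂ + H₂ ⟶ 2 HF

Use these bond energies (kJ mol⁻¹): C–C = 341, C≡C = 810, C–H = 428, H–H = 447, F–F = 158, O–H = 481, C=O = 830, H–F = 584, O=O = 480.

Reaction I:
  Bonds broken (reactants):
    C≡C: 1 × 810 = 810
    C–C: 1 × 341 = 341
    C–H: 4 × 428 = 1712
    O=O: 4 × 480 = 1920
    Σ(broken) = 4783 kJ
  Bonds formed (products):
    C=O: 6 × 830 = 4980
    O–H: 4 × 481 = 1924
    Σ(formed) = 6904 kJ
  ΔH_I = 4783 − 6904 = −2121 kJ
Reaction II:
  Bonds broken (reactants):
    F–F: 1 × 158 = 158
    H–H: 1 × 447 = 447
    Σ(broken) = 605 kJ
  Bonds formed (products):
    H–F: 2 × 584 = 1168
    Σ(formed) = 1168 kJ
  ΔH_II = 605 − 1168 = −563 kJ
ΔH_I − ΔH_II = −1558 kJ, so reaction I has the more negative ΔH; |ΔH_I − ΔH_II| = 1558 kJ.

Reaction I, by 1558 kJ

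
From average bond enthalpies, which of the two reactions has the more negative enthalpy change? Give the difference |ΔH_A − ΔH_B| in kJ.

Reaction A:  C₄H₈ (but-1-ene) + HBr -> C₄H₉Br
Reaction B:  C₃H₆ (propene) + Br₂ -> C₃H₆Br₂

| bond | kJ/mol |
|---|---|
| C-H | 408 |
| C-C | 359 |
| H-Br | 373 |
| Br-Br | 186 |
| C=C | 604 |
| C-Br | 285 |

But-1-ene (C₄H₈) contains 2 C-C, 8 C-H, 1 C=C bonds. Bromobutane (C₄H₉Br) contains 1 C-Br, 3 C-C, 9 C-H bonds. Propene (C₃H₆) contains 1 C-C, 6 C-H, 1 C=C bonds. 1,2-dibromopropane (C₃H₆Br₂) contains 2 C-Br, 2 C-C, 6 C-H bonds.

Reaction A:
  Bonds broken (reactants):
    C-C: 2 × 359 = 718
    C-H: 8 × 408 = 3264
    C=C: 1 × 604 = 604
    H-Br: 1 × 373 = 373
    Σ(broken) = 4959 kJ
  Bonds formed (products):
    C-Br: 1 × 285 = 285
    C-C: 3 × 359 = 1077
    C-H: 9 × 408 = 3672
    Σ(formed) = 5034 kJ
  ΔH_A = 4959 − 5034 = −75 kJ
Reaction B:
  Bonds broken (reactants):
    Br-Br: 1 × 186 = 186
    C-C: 1 × 359 = 359
    C-H: 6 × 408 = 2448
    C=C: 1 × 604 = 604
    Σ(broken) = 3597 kJ
  Bonds formed (products):
    C-Br: 2 × 285 = 570
    C-C: 2 × 359 = 718
    C-H: 6 × 408 = 2448
    Σ(formed) = 3736 kJ
  ΔH_B = 3597 − 3736 = −139 kJ
ΔH_A − ΔH_B = +64 kJ, so reaction B has the more negative ΔH; |ΔH_A − ΔH_B| = 64 kJ.

Reaction B, by 64 kJ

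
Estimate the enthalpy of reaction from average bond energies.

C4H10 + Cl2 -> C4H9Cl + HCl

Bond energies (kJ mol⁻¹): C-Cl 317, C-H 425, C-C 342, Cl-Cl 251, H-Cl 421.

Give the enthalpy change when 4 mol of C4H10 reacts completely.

ΔH = −248 kJ

Bonds broken (reactants):
  C-C: 3 × 342 = 1026
  C-H: 10 × 425 = 4250
  Cl-Cl: 1 × 251 = 251
  Σ(broken) = 5527 kJ
Bonds formed (products):
  C-C: 3 × 342 = 1026
  C-Cl: 1 × 317 = 317
  C-H: 9 × 425 = 3825
  H-Cl: 1 × 421 = 421
  Σ(formed) = 5589 kJ
ΔH = Σ(broken) − Σ(formed) = 5527 − 5589 = −62 kJ
For 4× the reaction as written: 4 × (−62) = −248 kJ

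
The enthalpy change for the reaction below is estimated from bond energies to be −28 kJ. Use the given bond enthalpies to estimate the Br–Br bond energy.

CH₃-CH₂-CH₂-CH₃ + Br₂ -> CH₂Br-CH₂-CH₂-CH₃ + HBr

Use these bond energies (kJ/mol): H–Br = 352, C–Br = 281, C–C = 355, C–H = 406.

Let D be the Br–Br bond energy.
Σ(broken) = 1×D + 3×355 + 10×406 = 5125 + D
Σ(formed) = 1×281 + 3×355 + 9×406 + 1×352 = 5352
ΔH = Σ(broken) − Σ(formed) = (5125 + D) − (5352) = −227 + D
Setting this equal to −28 kJ gives D = 199 kJ/mol.

D(Br–Br) ≈ 199 kJ/mol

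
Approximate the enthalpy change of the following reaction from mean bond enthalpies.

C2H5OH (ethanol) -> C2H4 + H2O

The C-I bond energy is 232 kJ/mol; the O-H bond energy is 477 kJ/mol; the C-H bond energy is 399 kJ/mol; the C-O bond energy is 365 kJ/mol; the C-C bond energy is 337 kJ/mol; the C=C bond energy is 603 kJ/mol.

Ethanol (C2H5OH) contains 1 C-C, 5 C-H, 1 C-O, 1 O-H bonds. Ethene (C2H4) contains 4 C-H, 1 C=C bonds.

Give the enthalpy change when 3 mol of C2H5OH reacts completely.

ΔH = +63 kJ

Bonds broken (reactants):
  C-C: 1 × 337 = 337
  C-H: 5 × 399 = 1995
  C-O: 1 × 365 = 365
  O-H: 1 × 477 = 477
  Σ(broken) = 3174 kJ
Bonds formed (products):
  C-H: 4 × 399 = 1596
  C=C: 1 × 603 = 603
  O-H: 2 × 477 = 954
  Σ(formed) = 3153 kJ
ΔH = Σ(broken) − Σ(formed) = 3174 − 3153 = +21 kJ
For 3× the reaction as written: 3 × (+21) = +63 kJ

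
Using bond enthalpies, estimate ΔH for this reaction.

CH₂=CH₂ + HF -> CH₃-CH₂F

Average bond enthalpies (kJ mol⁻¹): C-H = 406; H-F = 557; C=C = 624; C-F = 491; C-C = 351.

ΔH ≈ −67 kJ

Bonds broken (reactants):
  C-H: 4 × 406 = 1624
  C=C: 1 × 624 = 624
  H-F: 1 × 557 = 557
  Σ(broken) = 2805 kJ
Bonds formed (products):
  C-C: 1 × 351 = 351
  C-F: 1 × 491 = 491
  C-H: 5 × 406 = 2030
  Σ(formed) = 2872 kJ
ΔH = Σ(broken) − Σ(formed) = 2805 − 2872 = −67 kJ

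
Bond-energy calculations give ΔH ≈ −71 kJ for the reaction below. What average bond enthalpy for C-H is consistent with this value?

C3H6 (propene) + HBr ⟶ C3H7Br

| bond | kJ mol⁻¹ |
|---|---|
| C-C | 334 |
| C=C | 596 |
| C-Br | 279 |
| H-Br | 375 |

Let D be the C-H bond energy.
Σ(broken) = 1×334 + 6×D + 1×596 + 1×375 = 1305 + 6D
Σ(formed) = 1×279 + 2×334 + 7×D = 947 + 7D
ΔH = Σ(broken) − Σ(formed) = (1305 + 6D) − (947 + 7D) = +358 − D
Setting this equal to −71 kJ gives D = 429 kJ/mol.

D(C-H) ≈ 429 kJ/mol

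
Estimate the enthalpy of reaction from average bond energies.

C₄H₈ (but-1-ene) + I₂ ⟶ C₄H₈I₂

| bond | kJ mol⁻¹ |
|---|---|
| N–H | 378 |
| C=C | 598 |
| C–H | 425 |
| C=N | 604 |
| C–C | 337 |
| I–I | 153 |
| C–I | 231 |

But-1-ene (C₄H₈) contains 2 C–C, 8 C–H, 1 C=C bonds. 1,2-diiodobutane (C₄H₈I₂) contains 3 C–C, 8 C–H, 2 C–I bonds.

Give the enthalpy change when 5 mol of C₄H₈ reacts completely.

Bonds broken (reactants):
  C–C: 2 × 337 = 674
  C–H: 8 × 425 = 3400
  C=C: 1 × 598 = 598
  I–I: 1 × 153 = 153
  Σ(broken) = 4825 kJ
Bonds formed (products):
  C–C: 3 × 337 = 1011
  C–H: 8 × 425 = 3400
  C–I: 2 × 231 = 462
  Σ(formed) = 4873 kJ
ΔH = Σ(broken) − Σ(formed) = 4825 − 4873 = −48 kJ
For 5× the reaction as written: 5 × (−48) = −240 kJ

ΔH = −240 kJ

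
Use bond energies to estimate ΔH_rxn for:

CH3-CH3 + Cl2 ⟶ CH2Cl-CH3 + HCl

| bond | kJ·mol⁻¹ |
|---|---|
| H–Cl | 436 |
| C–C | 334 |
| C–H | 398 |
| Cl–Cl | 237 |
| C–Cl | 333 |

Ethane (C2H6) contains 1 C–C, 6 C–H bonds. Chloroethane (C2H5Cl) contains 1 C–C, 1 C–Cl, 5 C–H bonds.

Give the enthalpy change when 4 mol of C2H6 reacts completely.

ΔH = −536 kJ

Bonds broken (reactants):
  C–C: 1 × 334 = 334
  C–H: 6 × 398 = 2388
  Cl–Cl: 1 × 237 = 237
  Σ(broken) = 2959 kJ
Bonds formed (products):
  C–C: 1 × 334 = 334
  C–Cl: 1 × 333 = 333
  C–H: 5 × 398 = 1990
  H–Cl: 1 × 436 = 436
  Σ(formed) = 3093 kJ
ΔH = Σ(broken) − Σ(formed) = 2959 − 3093 = −134 kJ
For 4× the reaction as written: 4 × (−134) = −536 kJ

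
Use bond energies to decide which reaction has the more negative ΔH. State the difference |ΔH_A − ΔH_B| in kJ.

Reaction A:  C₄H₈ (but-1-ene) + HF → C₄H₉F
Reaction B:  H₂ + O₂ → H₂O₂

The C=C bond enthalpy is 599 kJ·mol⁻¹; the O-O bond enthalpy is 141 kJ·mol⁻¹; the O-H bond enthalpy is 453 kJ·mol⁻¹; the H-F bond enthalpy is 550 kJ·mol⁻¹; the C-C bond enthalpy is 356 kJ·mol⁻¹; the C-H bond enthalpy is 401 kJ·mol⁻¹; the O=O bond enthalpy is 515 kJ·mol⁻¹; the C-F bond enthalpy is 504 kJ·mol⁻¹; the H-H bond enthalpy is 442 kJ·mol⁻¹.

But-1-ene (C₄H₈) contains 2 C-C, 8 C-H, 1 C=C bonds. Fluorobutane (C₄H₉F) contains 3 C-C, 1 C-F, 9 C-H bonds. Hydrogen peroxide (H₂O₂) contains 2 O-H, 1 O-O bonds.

Reaction A, by 22 kJ

Reaction A:
  Bonds broken (reactants):
    C-C: 2 × 356 = 712
    C-H: 8 × 401 = 3208
    C=C: 1 × 599 = 599
    H-F: 1 × 550 = 550
    Σ(broken) = 5069 kJ
  Bonds formed (products):
    C-C: 3 × 356 = 1068
    C-F: 1 × 504 = 504
    C-H: 9 × 401 = 3609
    Σ(formed) = 5181 kJ
  ΔH_A = 5069 − 5181 = −112 kJ
Reaction B:
  Bonds broken (reactants):
    H-H: 1 × 442 = 442
    O=O: 1 × 515 = 515
    Σ(broken) = 957 kJ
  Bonds formed (products):
    O-H: 2 × 453 = 906
    O-O: 1 × 141 = 141
    Σ(formed) = 1047 kJ
  ΔH_B = 957 − 1047 = −90 kJ
ΔH_A − ΔH_B = −22 kJ, so reaction A has the more negative ΔH; |ΔH_A − ΔH_B| = 22 kJ.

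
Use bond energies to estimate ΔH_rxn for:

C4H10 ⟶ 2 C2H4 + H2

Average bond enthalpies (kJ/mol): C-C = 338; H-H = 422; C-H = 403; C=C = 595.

Bonds broken (reactants):
  C-C: 3 × 338 = 1014
  C-H: 10 × 403 = 4030
  Σ(broken) = 5044 kJ
Bonds formed (products):
  C-H: 8 × 403 = 3224
  C=C: 2 × 595 = 1190
  H-H: 1 × 422 = 422
  Σ(formed) = 4836 kJ
ΔH = Σ(broken) − Σ(formed) = 5044 − 4836 = +208 kJ

ΔH ≈ +208 kJ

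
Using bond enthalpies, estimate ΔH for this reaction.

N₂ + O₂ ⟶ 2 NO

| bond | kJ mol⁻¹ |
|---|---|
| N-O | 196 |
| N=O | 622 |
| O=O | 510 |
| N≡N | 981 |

Bonds broken (reactants):
  N≡N: 1 × 981 = 981
  O=O: 1 × 510 = 510
  Σ(broken) = 1491 kJ
Bonds formed (products):
  N=O: 2 × 622 = 1244
  Σ(formed) = 1244 kJ
ΔH = Σ(broken) − Σ(formed) = 1491 − 1244 = +247 kJ

ΔH ≈ +247 kJ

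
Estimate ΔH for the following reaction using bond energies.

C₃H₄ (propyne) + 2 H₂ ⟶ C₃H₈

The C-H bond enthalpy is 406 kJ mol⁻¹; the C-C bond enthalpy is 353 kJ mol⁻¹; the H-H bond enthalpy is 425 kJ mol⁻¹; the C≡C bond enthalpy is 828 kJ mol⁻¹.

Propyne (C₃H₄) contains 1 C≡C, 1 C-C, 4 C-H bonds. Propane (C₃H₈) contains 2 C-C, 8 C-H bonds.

Bonds broken (reactants):
  C≡C: 1 × 828 = 828
  C-C: 1 × 353 = 353
  C-H: 4 × 406 = 1624
  H-H: 2 × 425 = 850
  Σ(broken) = 3655 kJ
Bonds formed (products):
  C-C: 2 × 353 = 706
  C-H: 8 × 406 = 3248
  Σ(formed) = 3954 kJ
ΔH = Σ(broken) − Σ(formed) = 3655 − 3954 = −299 kJ

ΔH ≈ −299 kJ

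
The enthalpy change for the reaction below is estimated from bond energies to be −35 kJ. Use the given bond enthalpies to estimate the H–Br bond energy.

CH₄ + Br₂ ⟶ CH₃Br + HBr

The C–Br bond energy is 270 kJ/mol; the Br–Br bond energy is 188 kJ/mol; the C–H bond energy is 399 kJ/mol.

D(H–Br) ≈ 352 kJ/mol

Let D be the H–Br bond energy.
Σ(broken) = 1×188 + 4×399 = 1784
Σ(formed) = 1×270 + 3×399 + 1×D = 1467 + D
ΔH = Σ(broken) − Σ(formed) = (1784) − (1467 + D) = +317 − D
Setting this equal to −35 kJ gives D = 352 kJ/mol.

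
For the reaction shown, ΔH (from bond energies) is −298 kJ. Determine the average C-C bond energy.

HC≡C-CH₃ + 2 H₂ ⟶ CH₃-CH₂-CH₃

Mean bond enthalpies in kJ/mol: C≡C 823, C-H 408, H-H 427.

Let D be the C-C bond energy.
Σ(broken) = 1×823 + 1×D + 4×408 + 2×427 = 3309 + D
Σ(formed) = 2×D + 8×408 = 3264 + 2D
ΔH = Σ(broken) − Σ(formed) = (3309 + D) − (3264 + 2D) = +45 − D
Setting this equal to −298 kJ gives D = 343 kJ/mol.

D(C-C) ≈ 343 kJ/mol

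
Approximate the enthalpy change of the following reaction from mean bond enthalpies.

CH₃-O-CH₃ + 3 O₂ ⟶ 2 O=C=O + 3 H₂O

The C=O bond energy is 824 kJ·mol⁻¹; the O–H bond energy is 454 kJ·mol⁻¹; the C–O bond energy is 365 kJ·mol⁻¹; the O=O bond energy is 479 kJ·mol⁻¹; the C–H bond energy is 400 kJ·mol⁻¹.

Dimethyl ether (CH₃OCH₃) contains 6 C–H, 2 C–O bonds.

Bonds broken (reactants):
  C–H: 6 × 400 = 2400
  C–O: 2 × 365 = 730
  O=O: 3 × 479 = 1437
  Σ(broken) = 4567 kJ
Bonds formed (products):
  C=O: 4 × 824 = 3296
  O–H: 6 × 454 = 2724
  Σ(formed) = 6020 kJ
ΔH = Σ(broken) − Σ(formed) = 4567 − 6020 = −1453 kJ

ΔH ≈ −1453 kJ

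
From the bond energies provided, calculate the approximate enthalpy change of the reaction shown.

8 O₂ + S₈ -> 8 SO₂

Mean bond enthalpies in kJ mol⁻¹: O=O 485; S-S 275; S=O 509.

Bonds broken (reactants):
  O=O: 8 × 485 = 3880
  S-S: 8 × 275 = 2200
  Σ(broken) = 6080 kJ
Bonds formed (products):
  S=O: 16 × 509 = 8144
  Σ(formed) = 8144 kJ
ΔH = Σ(broken) − Σ(formed) = 6080 − 8144 = −2064 kJ

ΔH ≈ −2064 kJ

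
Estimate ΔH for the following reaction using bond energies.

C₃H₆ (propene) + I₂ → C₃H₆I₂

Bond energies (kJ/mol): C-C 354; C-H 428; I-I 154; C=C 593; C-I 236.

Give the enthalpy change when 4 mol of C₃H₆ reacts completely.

Bonds broken (reactants):
  C-C: 1 × 354 = 354
  C-H: 6 × 428 = 2568
  C=C: 1 × 593 = 593
  I-I: 1 × 154 = 154
  Σ(broken) = 3669 kJ
Bonds formed (products):
  C-C: 2 × 354 = 708
  C-H: 6 × 428 = 2568
  C-I: 2 × 236 = 472
  Σ(formed) = 3748 kJ
ΔH = Σ(broken) − Σ(formed) = 3669 − 3748 = −79 kJ
For 4× the reaction as written: 4 × (−79) = −316 kJ

ΔH = −316 kJ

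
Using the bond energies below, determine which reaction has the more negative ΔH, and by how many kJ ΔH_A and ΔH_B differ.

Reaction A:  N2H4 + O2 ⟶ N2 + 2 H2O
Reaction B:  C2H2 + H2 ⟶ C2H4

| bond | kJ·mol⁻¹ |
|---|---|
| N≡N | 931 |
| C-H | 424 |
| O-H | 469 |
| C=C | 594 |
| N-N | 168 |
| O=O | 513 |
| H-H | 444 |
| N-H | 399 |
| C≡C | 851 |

Reaction A, by 383 kJ

Reaction A:
  Bonds broken (reactants):
    N-H: 4 × 399 = 1596
    N-N: 1 × 168 = 168
    O=O: 1 × 513 = 513
    Σ(broken) = 2277 kJ
  Bonds formed (products):
    N≡N: 1 × 931 = 931
    O-H: 4 × 469 = 1876
    Σ(formed) = 2807 kJ
  ΔH_A = 2277 − 2807 = −530 kJ
Reaction B:
  Bonds broken (reactants):
    C≡C: 1 × 851 = 851
    C-H: 2 × 424 = 848
    H-H: 1 × 444 = 444
    Σ(broken) = 2143 kJ
  Bonds formed (products):
    C-H: 4 × 424 = 1696
    C=C: 1 × 594 = 594
    Σ(formed) = 2290 kJ
  ΔH_B = 2143 − 2290 = −147 kJ
ΔH_A − ΔH_B = −383 kJ, so reaction A has the more negative ΔH; |ΔH_A − ΔH_B| = 383 kJ.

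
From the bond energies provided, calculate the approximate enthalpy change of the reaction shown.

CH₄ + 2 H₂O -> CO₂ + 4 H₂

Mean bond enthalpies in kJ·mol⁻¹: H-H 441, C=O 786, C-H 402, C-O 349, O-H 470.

Bonds broken (reactants):
  C-H: 4 × 402 = 1608
  O-H: 4 × 470 = 1880
  Σ(broken) = 3488 kJ
Bonds formed (products):
  C=O: 2 × 786 = 1572
  H-H: 4 × 441 = 1764
  Σ(formed) = 3336 kJ
ΔH = Σ(broken) − Σ(formed) = 3488 − 3336 = +152 kJ

ΔH ≈ +152 kJ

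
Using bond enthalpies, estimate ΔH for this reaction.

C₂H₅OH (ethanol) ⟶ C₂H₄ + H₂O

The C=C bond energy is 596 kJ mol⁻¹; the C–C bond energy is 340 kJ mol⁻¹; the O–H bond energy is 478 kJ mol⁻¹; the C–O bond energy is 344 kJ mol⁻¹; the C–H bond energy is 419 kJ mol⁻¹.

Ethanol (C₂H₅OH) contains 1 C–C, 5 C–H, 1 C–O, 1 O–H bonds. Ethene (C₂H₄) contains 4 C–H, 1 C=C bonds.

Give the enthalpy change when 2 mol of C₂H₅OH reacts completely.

ΔH = +58 kJ

Bonds broken (reactants):
  C–C: 1 × 340 = 340
  C–H: 5 × 419 = 2095
  C–O: 1 × 344 = 344
  O–H: 1 × 478 = 478
  Σ(broken) = 3257 kJ
Bonds formed (products):
  C–H: 4 × 419 = 1676
  C=C: 1 × 596 = 596
  O–H: 2 × 478 = 956
  Σ(formed) = 3228 kJ
ΔH = Σ(broken) − Σ(formed) = 3257 − 3228 = +29 kJ
For 2× the reaction as written: 2 × (+29) = +58 kJ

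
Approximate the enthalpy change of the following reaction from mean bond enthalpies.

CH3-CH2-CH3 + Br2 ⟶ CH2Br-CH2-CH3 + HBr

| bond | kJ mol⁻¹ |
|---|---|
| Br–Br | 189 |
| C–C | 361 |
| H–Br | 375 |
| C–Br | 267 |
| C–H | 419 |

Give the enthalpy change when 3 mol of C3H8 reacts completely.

ΔH = −102 kJ

Bonds broken (reactants):
  Br–Br: 1 × 189 = 189
  C–C: 2 × 361 = 722
  C–H: 8 × 419 = 3352
  Σ(broken) = 4263 kJ
Bonds formed (products):
  C–Br: 1 × 267 = 267
  C–C: 2 × 361 = 722
  C–H: 7 × 419 = 2933
  H–Br: 1 × 375 = 375
  Σ(formed) = 4297 kJ
ΔH = Σ(broken) − Σ(formed) = 4263 − 4297 = −34 kJ
For 3× the reaction as written: 3 × (−34) = −102 kJ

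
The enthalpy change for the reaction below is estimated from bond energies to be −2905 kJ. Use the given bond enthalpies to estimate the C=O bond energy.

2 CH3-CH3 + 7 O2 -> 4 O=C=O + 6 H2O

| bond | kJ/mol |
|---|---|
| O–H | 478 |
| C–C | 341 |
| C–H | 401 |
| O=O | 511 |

D(C=O) ≈ 780 kJ/mol

Let D be the C=O bond energy.
Σ(broken) = 2×341 + 12×401 + 7×511 = 9071
Σ(formed) = 8×D + 12×478 = 5736 + 8D
ΔH = Σ(broken) − Σ(formed) = (9071) − (5736 + 8D) = +3335 − 8D
Setting this equal to −2905 kJ gives 8D = 6240, so D = 780 kJ/mol.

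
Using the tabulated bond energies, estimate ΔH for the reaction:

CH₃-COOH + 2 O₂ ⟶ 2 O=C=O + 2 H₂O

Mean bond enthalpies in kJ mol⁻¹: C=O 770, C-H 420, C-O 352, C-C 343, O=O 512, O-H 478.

Bonds broken (reactants):
  C-C: 1 × 343 = 343
  C-H: 3 × 420 = 1260
  C-O: 1 × 352 = 352
  C=O: 1 × 770 = 770
  O-H: 1 × 478 = 478
  O=O: 2 × 512 = 1024
  Σ(broken) = 4227 kJ
Bonds formed (products):
  C=O: 4 × 770 = 3080
  O-H: 4 × 478 = 1912
  Σ(formed) = 4992 kJ
ΔH = Σ(broken) − Σ(formed) = 4227 − 4992 = −765 kJ

ΔH ≈ −765 kJ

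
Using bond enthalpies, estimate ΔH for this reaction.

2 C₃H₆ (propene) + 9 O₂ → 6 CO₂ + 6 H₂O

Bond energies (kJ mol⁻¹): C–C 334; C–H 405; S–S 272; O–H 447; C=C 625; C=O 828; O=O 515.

Bonds broken (reactants):
  C–C: 2 × 334 = 668
  C–H: 12 × 405 = 4860
  C=C: 2 × 625 = 1250
  O=O: 9 × 515 = 4635
  Σ(broken) = 11413 kJ
Bonds formed (products):
  C=O: 12 × 828 = 9936
  O–H: 12 × 447 = 5364
  Σ(formed) = 15300 kJ
ΔH = Σ(broken) − Σ(formed) = 11413 − 15300 = −3887 kJ

ΔH ≈ −3887 kJ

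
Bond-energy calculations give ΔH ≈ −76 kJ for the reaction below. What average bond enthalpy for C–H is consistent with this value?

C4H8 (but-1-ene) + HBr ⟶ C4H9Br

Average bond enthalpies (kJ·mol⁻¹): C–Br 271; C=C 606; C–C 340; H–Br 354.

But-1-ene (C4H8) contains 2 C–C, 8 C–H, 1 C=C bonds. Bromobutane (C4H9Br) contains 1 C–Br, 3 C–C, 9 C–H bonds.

Let D be the C–H bond energy.
Σ(broken) = 2×340 + 8×D + 1×606 + 1×354 = 1640 + 8D
Σ(formed) = 1×271 + 3×340 + 9×D = 1291 + 9D
ΔH = Σ(broken) − Σ(formed) = (1640 + 8D) − (1291 + 9D) = +349 − D
Setting this equal to −76 kJ gives D = 425 kJ/mol.

D(C–H) ≈ 425 kJ/mol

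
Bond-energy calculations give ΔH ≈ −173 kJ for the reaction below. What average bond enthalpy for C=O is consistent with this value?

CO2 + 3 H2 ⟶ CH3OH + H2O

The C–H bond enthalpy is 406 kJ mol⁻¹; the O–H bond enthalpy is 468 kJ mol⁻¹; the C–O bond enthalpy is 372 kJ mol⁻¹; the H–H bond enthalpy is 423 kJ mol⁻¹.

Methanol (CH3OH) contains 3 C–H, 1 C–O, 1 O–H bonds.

Let D be the C=O bond energy.
Σ(broken) = 2×D + 3×423 = 1269 + 2D
Σ(formed) = 3×406 + 1×372 + 3×468 = 2994
ΔH = Σ(broken) − Σ(formed) = (1269 + 2D) − (2994) = −1725 + 2D
Setting this equal to −173 kJ gives 2D = 1552, so D = 776 kJ/mol.

D(C=O) ≈ 776 kJ/mol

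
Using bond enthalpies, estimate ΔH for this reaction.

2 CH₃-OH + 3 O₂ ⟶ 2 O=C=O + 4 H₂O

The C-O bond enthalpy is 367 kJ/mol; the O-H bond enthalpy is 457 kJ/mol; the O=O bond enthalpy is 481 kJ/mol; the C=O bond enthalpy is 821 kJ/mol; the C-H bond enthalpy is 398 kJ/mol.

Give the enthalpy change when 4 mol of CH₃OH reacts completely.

Bonds broken (reactants):
  C-H: 6 × 398 = 2388
  C-O: 2 × 367 = 734
  O-H: 2 × 457 = 914
  O=O: 3 × 481 = 1443
  Σ(broken) = 5479 kJ
Bonds formed (products):
  C=O: 4 × 821 = 3284
  O-H: 8 × 457 = 3656
  Σ(formed) = 6940 kJ
ΔH = Σ(broken) − Σ(formed) = 5479 − 6940 = −1461 kJ
For 2× the reaction as written: 2 × (−1461) = −2922 kJ

ΔH = −2922 kJ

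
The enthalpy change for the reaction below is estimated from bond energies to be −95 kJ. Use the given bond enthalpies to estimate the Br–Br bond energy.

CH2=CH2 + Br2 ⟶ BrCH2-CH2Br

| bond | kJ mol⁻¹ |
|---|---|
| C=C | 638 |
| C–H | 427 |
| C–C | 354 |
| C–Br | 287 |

D(Br–Br) ≈ 195 kJ/mol

Let D be the Br–Br bond energy.
Σ(broken) = 1×D + 4×427 + 1×638 = 2346 + D
Σ(formed) = 2×287 + 1×354 + 4×427 = 2636
ΔH = Σ(broken) − Σ(formed) = (2346 + D) − (2636) = −290 + D
Setting this equal to −95 kJ gives D = 195 kJ/mol.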